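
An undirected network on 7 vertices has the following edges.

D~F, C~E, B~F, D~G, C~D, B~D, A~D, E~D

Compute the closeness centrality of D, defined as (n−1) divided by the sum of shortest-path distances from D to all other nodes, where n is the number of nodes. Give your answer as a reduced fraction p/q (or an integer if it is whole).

Distances from D: A:1, B:1, C:1, E:1, F:1, G:1. Sum = 6.
n = 7, so closeness = 6/6 = 1.

1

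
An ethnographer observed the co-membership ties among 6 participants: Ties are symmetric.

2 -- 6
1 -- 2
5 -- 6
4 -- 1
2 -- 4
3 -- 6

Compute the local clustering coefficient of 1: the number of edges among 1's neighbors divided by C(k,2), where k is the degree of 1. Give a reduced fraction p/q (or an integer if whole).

1's neighbors: 2 and 4 (k = 2).
Possible neighbor pairs: C(2,2) = 1. Edges among them: 2–4 → e = 1.
Clustering(1) = 1/1.

1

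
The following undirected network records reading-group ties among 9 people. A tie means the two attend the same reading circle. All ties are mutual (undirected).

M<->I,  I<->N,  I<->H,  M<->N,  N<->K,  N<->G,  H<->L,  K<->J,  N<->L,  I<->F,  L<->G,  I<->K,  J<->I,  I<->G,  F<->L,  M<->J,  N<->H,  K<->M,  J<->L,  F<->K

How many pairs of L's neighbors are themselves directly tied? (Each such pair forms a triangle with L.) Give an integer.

2

L's neighbors: F, G, H, J, and N.
Neighbor pairs that are themselves tied: L–G–N; L–H–N. Each forms one triangle with L, for 2 in total.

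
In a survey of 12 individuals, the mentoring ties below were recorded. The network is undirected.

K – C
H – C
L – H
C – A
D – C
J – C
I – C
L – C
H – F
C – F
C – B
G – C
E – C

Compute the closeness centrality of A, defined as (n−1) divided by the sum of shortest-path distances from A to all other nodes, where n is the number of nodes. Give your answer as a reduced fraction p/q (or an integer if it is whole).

11/21

Distances from A: B:2, C:1, D:2, E:2, F:2, G:2, H:2, I:2, J:2, K:2, L:2. Sum = 21.
n = 12, so closeness = 11/21.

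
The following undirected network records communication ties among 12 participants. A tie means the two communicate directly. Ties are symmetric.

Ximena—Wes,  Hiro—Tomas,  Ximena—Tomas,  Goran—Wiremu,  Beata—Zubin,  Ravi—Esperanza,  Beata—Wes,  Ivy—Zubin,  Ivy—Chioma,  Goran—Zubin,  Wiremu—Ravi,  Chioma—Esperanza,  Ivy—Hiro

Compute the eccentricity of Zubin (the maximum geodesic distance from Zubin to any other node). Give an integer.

3

Distances from Zubin: Beata:1, Chioma:2, Esperanza:3, Goran:1, Hiro:2, Ivy:1, Ravi:3, Tomas:3, Wes:2, Wiremu:2, Ximena:3.
The largest is 3 (to Esperanza, Tomas, Ravi, and Ximena), so the eccentricity of Zubin is 3.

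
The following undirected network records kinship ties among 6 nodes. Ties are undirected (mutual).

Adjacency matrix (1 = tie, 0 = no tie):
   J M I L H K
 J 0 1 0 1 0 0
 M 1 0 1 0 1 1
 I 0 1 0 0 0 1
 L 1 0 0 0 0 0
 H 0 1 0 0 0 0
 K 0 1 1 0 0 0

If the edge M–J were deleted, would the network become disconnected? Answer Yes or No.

Without the M–J edge there is no alternate route between M and J, so the network disconnects. It is a bridge.

Yes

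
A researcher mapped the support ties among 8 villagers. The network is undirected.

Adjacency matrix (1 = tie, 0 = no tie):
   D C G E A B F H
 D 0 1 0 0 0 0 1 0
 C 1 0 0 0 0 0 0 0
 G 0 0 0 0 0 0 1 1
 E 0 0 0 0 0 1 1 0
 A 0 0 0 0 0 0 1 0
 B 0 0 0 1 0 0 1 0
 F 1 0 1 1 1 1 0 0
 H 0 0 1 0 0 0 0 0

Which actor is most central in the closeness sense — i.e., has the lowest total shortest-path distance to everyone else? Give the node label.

Farness (sum of distances to all others) for each node — A:15, B:14, C:19, D:13, E:14, F:9, G:13, H:19.
The smallest farness is 9, for F, so F has the highest closeness.

F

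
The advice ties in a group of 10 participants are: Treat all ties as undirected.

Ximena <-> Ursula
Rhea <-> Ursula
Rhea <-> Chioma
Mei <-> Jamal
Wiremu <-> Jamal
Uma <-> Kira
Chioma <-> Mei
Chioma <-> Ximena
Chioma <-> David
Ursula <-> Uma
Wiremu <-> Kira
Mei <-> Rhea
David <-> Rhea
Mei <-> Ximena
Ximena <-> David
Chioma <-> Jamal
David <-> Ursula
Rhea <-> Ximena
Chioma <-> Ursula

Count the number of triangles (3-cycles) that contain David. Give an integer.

6

David's neighbors: Chioma, Rhea, Ursula, and Ximena.
Neighbor pairs that are themselves tied: David–Chioma–Rhea; David–Chioma–Ursula; David–Chioma–Ximena; David–Rhea–Ursula; David–Rhea–Ximena; David–Ursula–Ximena. Each forms one triangle with David, for 6 in total.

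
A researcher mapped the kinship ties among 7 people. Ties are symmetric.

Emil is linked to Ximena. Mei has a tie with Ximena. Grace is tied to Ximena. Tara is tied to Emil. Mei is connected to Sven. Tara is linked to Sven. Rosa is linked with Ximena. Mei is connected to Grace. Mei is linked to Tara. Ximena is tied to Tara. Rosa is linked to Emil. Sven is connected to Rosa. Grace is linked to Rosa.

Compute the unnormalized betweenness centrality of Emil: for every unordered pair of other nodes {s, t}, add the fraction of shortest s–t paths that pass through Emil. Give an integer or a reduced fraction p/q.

1/3

Pairs whose geodesics pass through Emil — Rosa–Tara: 1/3.
All other pairs contribute 0.
Summing the contributions gives betweenness(Emil) = 1/3.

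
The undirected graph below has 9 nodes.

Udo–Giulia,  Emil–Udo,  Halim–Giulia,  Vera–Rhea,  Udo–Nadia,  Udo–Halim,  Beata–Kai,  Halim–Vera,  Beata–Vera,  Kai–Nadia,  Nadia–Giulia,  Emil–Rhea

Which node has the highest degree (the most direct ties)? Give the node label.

Udo

Degrees — Beata:2, Emil:2, Giulia:3, Halim:3, Kai:2, Nadia:3, Rhea:2, Udo:4, Vera:3.
The maximum is 4, attained only by Udo.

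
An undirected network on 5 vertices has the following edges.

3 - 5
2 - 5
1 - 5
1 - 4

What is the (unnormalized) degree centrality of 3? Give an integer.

1

3 is directly tied to 5. That is 1 neighbor, so the degree of 3 is 1.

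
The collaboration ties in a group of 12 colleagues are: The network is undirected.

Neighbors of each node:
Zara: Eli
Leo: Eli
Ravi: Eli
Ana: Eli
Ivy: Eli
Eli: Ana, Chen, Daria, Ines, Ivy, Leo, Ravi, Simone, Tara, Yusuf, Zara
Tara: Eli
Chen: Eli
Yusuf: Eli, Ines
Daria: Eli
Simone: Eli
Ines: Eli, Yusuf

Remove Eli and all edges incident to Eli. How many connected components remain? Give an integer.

Without Eli, the remaining ties split the others into: {Simone}; {Daria}; {Chen}; {Ivy}; {Tara}; {Ravi}; {Leo}; {Ana}; {Ines, Yusuf}; {Zara}.
That's 10 separate components.

10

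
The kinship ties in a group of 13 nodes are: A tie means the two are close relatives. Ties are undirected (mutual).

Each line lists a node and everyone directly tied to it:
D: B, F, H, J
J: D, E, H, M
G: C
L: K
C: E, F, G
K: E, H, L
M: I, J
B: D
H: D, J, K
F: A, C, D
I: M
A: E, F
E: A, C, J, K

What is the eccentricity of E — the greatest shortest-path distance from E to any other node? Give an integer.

Distances from E: A:1, B:3, C:1, D:2, F:2, G:2, H:2, I:3, J:1, K:1, L:2, M:2.
The largest is 3 (to B and I), so the eccentricity of E is 3.

3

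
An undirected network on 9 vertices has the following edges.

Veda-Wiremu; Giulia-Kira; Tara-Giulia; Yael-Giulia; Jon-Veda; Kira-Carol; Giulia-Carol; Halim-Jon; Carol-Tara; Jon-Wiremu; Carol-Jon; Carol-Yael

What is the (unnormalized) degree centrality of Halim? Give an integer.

1

Halim is directly tied to Jon. That is 1 neighbor, so the degree of Halim is 1.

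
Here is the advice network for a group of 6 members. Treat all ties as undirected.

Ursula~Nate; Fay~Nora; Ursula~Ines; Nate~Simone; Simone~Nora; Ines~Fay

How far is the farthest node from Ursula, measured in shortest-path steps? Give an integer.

Distances from Ursula: Fay:2, Ines:1, Nate:1, Nora:3, Simone:2.
The largest is 3 (to Nora), so the eccentricity of Ursula is 3.

3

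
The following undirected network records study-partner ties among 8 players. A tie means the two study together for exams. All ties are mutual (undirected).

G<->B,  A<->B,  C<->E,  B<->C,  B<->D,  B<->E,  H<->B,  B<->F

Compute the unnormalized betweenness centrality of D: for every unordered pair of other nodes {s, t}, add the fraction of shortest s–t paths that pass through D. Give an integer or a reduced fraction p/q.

0

No shortest path between any pair of other nodes passes through D.
Summing the contributions gives betweenness(D) = 0.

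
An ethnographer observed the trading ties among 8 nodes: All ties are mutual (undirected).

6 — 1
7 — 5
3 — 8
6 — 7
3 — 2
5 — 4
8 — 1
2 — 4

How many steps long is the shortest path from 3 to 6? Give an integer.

3

One shortest route is 3 – 8 – 1 – 6, which uses 3 edges, and at distance 2 from 3 we only reach {1, 4}, which does not include 6. So d(3,6) = 3.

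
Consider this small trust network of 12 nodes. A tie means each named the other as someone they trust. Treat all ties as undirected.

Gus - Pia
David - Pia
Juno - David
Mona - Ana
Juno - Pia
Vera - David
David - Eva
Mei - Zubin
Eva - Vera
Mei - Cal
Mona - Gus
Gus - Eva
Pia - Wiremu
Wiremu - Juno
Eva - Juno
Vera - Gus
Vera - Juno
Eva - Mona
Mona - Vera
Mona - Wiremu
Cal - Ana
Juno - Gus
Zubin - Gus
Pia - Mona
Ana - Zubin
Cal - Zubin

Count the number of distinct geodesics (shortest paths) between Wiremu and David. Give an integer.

2

The shortest distance is 2. The length-2 paths are: Wiremu–Juno–David; Wiremu–Pia–David.
That gives 2 distinct shortest paths.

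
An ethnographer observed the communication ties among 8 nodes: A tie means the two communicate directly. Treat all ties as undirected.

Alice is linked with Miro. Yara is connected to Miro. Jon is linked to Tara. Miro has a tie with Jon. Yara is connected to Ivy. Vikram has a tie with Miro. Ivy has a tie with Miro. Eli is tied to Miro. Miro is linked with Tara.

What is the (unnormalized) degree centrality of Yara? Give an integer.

2

Yara is directly tied to Ivy and Miro. That is 2 neighbors, so the degree of Yara is 2.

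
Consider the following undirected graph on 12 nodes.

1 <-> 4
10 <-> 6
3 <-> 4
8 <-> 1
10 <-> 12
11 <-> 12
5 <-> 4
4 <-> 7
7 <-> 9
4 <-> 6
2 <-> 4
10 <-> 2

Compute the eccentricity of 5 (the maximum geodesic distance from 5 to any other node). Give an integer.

5

Distances from 5: 1:2, 2:2, 3:2, 4:1, 6:2, 7:2, 8:3, 9:3, 10:3, 11:5, 12:4.
The largest is 5 (to 11), so the eccentricity of 5 is 5.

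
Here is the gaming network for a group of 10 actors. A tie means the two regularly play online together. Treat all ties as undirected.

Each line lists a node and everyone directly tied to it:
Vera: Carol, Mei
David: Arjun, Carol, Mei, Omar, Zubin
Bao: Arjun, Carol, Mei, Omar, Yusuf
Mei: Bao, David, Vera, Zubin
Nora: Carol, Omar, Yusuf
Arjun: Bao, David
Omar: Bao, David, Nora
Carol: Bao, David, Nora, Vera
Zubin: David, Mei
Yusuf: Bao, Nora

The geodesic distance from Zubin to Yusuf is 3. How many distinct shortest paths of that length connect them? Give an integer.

1

The shortest distance is 3, and the only length-3 path is Zubin–Mei–Bao–Yusuf. So there is exactly 1 shortest path.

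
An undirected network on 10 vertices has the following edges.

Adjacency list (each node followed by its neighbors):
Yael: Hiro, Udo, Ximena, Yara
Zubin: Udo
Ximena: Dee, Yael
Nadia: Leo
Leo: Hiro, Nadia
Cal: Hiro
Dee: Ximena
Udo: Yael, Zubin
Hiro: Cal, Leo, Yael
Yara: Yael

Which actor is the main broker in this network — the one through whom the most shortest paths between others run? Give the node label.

Unnormalized betweenness of each node: Cal:0, Dee:0, Hiro:20, Leo:8, Nadia:0, Udo:8, Ximena:8, Yael:28, Yara:0, Zubin:0.
Yael has the largest value, 28, making it the main broker — the node through which the most shortest paths run.

Yael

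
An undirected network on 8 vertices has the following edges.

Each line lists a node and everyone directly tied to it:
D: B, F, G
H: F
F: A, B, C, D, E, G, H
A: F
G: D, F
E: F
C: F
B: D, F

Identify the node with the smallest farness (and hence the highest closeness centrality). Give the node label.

Farness (sum of distances to all others) for each node — A:13, B:12, C:13, D:11, E:13, F:7, G:12, H:13.
The smallest farness is 7, for F, so F has the highest closeness.

F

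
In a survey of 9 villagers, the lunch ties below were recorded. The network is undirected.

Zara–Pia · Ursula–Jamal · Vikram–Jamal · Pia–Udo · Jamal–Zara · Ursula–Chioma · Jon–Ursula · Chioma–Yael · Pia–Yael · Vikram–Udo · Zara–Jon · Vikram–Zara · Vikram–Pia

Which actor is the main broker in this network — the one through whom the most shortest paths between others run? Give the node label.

Unnormalized betweenness of each node: Chioma:25/12, Jamal:23/6, Jon:13/12, Pia:7, Udo:0, Ursula:9/2, Vikram:49/12, Yael:37/12, Zara:16/3.
Pia has the largest value, 7, making it the main broker — the node through which the most shortest paths run.

Pia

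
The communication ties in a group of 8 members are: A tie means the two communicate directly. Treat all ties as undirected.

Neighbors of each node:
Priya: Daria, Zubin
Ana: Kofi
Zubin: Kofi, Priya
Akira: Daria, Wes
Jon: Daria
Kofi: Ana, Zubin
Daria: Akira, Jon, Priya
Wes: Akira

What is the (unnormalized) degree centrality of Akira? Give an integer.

Akira is directly tied to Daria and Wes. That is 2 neighbors, so the degree of Akira is 2.

2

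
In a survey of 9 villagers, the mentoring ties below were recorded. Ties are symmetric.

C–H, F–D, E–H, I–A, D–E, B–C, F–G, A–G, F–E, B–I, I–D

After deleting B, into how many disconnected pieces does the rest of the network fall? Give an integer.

B's neighbors (C and I) remain reachable from one another through other ties, so the rest of the network stays in one piece.

1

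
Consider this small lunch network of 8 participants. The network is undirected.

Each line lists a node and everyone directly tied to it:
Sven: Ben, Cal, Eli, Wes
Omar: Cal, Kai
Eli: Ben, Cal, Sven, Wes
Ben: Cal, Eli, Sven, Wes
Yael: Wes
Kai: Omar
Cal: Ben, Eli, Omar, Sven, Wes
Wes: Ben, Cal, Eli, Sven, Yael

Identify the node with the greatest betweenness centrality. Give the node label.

Cal

Unnormalized betweenness of each node: Ben:0, Cal:10, Eli:0, Kai:0, Omar:6, Sven:0, Wes:6, Yael:0.
Cal has the largest value, 10, making it the main broker — the node through which the most shortest paths run.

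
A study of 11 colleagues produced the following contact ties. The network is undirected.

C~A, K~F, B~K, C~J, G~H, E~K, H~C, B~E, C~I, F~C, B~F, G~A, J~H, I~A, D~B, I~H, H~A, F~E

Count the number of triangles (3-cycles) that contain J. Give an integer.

J's neighbors: C and H.
Neighbor pairs that are themselves tied: J–C–H. Each forms one triangle with J, for 1 in total.

1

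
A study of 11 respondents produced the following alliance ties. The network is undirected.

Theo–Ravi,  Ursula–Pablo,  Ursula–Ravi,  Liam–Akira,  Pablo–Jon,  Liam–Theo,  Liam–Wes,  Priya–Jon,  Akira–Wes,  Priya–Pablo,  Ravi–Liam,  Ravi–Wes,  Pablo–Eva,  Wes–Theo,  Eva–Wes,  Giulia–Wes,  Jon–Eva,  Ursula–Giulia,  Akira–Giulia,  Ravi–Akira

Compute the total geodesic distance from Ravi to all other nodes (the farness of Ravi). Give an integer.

Distances from Ravi: Akira:1, Eva:2, Giulia:2, Jon:3, Liam:1, Pablo:2, Priya:3, Theo:1, Ursula:1, Wes:1.
Sum = 1 + 2 + 2 + 3 + 1 + 2 + 3 + 1 + 1 + 1 = 17.

17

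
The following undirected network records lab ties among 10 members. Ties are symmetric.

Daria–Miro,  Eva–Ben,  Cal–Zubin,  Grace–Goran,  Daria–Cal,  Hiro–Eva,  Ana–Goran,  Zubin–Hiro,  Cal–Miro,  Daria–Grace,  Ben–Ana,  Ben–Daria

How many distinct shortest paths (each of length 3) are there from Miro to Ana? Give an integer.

1

The shortest distance is 3, and the only length-3 path is Miro–Daria–Ben–Ana. So there is exactly 1 shortest path.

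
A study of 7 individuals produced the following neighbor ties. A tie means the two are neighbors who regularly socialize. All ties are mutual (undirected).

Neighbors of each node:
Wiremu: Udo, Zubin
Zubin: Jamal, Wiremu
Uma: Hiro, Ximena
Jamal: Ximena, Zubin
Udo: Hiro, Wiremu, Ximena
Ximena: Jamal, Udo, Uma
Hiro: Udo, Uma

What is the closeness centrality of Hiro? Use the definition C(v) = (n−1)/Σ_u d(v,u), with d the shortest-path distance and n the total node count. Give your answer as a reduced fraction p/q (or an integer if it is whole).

Distances from Hiro: Jamal:3, Udo:1, Uma:1, Wiremu:2, Ximena:2, Zubin:3. Sum = 12.
n = 7, so closeness = 6/12 = 1/2.

1/2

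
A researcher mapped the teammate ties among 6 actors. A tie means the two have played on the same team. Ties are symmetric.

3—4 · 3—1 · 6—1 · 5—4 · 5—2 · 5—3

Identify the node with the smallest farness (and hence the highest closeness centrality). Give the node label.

Farness (sum of distances to all others) for each node — 1:9, 2:12, 3:7, 4:9, 5:8, 6:13.
The smallest farness is 7, for 3, so 3 has the highest closeness.

3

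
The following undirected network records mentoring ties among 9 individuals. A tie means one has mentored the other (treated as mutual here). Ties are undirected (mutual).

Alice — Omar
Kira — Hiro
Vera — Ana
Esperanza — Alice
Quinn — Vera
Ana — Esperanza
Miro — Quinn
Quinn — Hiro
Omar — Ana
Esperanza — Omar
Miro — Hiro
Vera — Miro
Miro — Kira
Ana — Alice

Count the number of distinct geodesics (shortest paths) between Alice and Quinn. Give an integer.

1

The shortest distance is 3, and the only length-3 path is Alice–Ana–Vera–Quinn. So there is exactly 1 shortest path.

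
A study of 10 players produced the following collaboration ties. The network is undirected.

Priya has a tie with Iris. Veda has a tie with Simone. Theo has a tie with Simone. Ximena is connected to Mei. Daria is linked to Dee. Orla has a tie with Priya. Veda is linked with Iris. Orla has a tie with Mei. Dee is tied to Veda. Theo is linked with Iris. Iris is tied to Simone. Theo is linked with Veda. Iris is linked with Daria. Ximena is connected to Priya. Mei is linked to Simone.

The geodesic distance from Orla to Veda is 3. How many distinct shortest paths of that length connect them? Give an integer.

2

The shortest distance is 3. The length-3 paths are: Orla–Mei–Simone–Veda; Orla–Priya–Iris–Veda.
That gives 2 distinct shortest paths.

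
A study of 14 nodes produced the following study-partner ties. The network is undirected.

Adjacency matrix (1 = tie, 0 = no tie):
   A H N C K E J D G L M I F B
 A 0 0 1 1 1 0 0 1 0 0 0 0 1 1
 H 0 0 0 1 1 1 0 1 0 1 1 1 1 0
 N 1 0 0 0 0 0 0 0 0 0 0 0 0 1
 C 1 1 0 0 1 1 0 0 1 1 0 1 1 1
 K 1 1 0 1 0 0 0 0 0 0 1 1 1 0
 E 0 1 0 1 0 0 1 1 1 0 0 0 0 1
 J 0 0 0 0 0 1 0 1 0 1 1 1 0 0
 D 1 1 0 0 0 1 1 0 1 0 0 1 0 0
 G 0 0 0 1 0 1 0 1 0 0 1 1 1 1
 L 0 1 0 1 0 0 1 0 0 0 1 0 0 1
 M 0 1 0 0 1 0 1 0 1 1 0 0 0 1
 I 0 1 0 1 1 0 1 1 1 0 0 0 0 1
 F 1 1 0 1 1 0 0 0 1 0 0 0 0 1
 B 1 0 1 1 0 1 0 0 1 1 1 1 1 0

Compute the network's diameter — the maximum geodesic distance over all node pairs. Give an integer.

Eccentricity of each node (its greatest distance to any other): A:2, B:2, C:2, D:2, E:2, F:3, G:2, H:3, I:2, J:3, K:2, L:2, M:2, N:3.
The maximum eccentricity is 3, realized for instance by the pair H–N via H – C – A – N. So the diameter is 3.

3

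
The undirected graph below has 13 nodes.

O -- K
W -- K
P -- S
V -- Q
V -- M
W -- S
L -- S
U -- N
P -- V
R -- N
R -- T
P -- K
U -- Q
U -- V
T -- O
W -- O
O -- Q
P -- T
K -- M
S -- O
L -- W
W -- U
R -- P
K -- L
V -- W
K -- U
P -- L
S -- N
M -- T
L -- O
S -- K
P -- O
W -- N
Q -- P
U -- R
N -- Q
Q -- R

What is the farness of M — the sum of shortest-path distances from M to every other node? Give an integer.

Distances from M: K:1, L:2, N:3, O:2, P:2, Q:2, R:2, S:2, T:1, U:2, V:1, W:2.
Sum = 1 + 2 + 3 + 2 + 2 + 2 + 2 + 2 + 1 + 2 + 1 + 2 = 22.

22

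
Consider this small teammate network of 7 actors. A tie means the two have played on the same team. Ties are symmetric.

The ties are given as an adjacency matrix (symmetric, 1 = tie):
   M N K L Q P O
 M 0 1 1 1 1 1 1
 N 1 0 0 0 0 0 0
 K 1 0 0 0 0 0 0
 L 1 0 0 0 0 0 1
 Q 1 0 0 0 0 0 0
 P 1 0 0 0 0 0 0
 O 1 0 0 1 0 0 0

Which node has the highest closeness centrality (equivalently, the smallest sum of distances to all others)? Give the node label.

Farness (sum of distances to all others) for each node — K:11, L:10, M:6, N:11, O:10, P:11, Q:11.
The smallest farness is 6, for M, so M has the highest closeness.

M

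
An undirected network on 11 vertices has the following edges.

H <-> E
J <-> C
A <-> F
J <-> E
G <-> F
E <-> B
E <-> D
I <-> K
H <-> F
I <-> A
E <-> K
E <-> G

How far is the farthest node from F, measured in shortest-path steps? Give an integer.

4

Distances from F: A:1, B:3, C:4, D:3, E:2, G:1, H:1, I:2, J:3, K:3.
The largest is 4 (to C), so the eccentricity of F is 4.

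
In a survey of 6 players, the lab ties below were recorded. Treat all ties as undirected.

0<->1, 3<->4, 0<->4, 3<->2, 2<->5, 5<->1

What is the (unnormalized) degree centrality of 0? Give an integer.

0 is directly tied to 1 and 4. That is 2 neighbors, so the degree of 0 is 2.

2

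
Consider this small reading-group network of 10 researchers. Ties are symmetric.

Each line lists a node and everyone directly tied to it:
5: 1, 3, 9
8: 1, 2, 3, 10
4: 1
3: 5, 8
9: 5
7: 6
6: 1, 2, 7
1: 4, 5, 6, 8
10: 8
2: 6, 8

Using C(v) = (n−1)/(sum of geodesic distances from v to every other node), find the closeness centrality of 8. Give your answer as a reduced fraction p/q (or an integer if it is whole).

Distances from 8: 1:1, 2:1, 3:1, 4:2, 5:2, 6:2, 7:3, 9:3, 10:1. Sum = 16.
n = 10, so closeness = 9/16.

9/16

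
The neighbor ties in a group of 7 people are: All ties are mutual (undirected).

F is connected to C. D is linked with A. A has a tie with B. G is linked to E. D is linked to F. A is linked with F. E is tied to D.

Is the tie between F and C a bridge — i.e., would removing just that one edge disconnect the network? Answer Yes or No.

Yes

Without the F–C edge there is no alternate route between F and C, so the network disconnects. It is a bridge.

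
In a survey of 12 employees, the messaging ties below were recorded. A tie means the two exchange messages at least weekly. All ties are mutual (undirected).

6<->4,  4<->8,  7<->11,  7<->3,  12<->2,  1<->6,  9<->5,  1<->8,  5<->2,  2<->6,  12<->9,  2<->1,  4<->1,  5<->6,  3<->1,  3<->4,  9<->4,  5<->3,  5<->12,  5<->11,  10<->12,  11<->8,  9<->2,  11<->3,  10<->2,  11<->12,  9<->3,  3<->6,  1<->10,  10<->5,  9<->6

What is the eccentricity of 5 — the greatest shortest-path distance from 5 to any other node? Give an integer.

2

Distances from 5: 1:2, 2:1, 3:1, 4:2, 6:1, 7:2, 8:2, 9:1, 10:1, 11:1, 12:1.
The largest is 2 (to 4, 1, 7, and 8), so the eccentricity of 5 is 2.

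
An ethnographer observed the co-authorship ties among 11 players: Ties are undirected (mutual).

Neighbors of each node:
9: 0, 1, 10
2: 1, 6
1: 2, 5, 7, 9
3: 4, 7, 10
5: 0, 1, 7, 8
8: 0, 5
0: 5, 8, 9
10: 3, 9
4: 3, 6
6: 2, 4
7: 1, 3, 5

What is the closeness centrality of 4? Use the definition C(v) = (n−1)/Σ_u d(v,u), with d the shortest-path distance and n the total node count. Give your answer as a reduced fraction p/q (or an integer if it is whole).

Distances from 4: 0:4, 1:3, 2:2, 3:1, 5:3, 6:1, 7:2, 8:4, 9:3, 10:2. Sum = 25.
n = 11, so closeness = 10/25 = 2/5.

2/5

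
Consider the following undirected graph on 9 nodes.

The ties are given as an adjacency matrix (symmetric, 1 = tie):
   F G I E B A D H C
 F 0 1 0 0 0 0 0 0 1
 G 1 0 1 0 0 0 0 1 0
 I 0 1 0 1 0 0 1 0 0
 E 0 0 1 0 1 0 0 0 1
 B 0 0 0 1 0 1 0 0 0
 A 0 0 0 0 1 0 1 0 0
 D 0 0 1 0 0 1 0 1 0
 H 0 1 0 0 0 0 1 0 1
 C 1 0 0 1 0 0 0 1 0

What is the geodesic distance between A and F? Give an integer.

4

One shortest route is A – B – E – C – F, which uses 4 edges, and at distance 3 from A we only reach {C, G}, which does not include F. So d(A,F) = 4.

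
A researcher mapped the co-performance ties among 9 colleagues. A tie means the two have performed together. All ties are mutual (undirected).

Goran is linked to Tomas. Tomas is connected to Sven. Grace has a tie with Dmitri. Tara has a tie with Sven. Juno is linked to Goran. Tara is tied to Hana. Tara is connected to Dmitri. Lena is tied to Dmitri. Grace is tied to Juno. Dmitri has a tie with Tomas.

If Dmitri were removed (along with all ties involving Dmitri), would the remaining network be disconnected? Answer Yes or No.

Removing Dmitri leaves {Goran, Grace, Hana, Juno, Sven, Tara, and Tomas} with no path to {Lena}, so the network splits into 2 components. Dmitri is a cut vertex.

Yes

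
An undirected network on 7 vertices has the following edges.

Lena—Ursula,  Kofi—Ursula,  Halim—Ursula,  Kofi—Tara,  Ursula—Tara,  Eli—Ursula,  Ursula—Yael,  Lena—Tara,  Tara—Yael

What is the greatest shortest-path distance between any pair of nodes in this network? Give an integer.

Eccentricity of each node (its greatest distance to any other): Eli:2, Halim:2, Kofi:2, Lena:2, Tara:2, Ursula:1, Yael:2.
The maximum eccentricity is 2, realized for instance by the pair Yael–Kofi via Yael – Ursula – Kofi. So the diameter is 2.

2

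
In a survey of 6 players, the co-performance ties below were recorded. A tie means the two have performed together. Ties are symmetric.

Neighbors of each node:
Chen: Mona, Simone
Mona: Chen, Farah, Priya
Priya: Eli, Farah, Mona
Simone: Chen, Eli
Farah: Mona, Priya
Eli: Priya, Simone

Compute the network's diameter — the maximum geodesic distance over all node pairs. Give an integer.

3

Eccentricity of each node (its greatest distance to any other): Chen:2, Eli:2, Farah:3, Mona:2, Priya:2, Simone:3.
The maximum eccentricity is 3, realized for instance by the pair Simone–Farah via Simone – Chen – Mona – Farah. So the diameter is 3.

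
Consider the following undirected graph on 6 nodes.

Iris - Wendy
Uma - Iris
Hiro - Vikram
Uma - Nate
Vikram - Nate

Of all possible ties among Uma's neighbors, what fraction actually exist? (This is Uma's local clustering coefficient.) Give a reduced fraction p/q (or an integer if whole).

0

Uma's neighbors: Iris and Nate (k = 2).
Possible neighbor pairs: C(2,2) = 1. Edges among them: none → e = 0.
Clustering(Uma) = 0/1.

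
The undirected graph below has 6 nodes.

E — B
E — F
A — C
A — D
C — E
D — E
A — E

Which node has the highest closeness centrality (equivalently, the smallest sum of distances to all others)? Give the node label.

Farness (sum of distances to all others) for each node — A:7, B:9, C:8, D:8, E:5, F:9.
The smallest farness is 5, for E, so E has the highest closeness.

E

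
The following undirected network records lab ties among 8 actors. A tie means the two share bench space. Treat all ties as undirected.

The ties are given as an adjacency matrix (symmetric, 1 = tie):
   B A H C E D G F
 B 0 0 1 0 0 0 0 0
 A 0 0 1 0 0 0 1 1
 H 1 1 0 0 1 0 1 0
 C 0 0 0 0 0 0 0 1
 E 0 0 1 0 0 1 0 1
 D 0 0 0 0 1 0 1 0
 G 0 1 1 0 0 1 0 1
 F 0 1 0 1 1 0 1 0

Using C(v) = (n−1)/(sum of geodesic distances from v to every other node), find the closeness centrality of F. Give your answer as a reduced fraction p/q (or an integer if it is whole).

7/11

Distances from F: A:1, B:3, C:1, D:2, E:1, G:1, H:2. Sum = 11.
n = 8, so closeness = 7/11.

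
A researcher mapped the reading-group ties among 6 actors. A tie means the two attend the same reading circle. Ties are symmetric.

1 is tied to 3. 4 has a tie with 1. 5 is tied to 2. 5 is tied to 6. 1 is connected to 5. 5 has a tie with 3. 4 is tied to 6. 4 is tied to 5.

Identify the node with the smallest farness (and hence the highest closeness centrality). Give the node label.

Farness (sum of distances to all others) for each node — 1:7, 2:9, 3:8, 4:7, 5:5, 6:8.
The smallest farness is 5, for 5, so 5 has the highest closeness.

5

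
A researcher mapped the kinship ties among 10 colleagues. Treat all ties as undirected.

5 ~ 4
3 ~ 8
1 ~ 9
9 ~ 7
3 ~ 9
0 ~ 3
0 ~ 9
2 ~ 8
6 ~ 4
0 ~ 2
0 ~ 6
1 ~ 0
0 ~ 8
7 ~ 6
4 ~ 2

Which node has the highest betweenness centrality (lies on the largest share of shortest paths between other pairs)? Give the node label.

0

Unnormalized betweenness of each node: 0:29/2, 1:0, 2:6, 3:5/6, 4:53/6, 5:0, 6:15/2, 7:7/6, 8:7/6, 9:4.
0 has the largest value, 29/2, making it the main broker — the node through which the most shortest paths run.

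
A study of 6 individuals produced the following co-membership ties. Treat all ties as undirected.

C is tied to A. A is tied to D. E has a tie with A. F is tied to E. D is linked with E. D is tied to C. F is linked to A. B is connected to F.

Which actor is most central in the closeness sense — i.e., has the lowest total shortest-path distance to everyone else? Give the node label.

A

Farness (sum of distances to all others) for each node — A:6, B:11, C:9, D:8, E:7, F:7.
The smallest farness is 6, for A, so A has the highest closeness.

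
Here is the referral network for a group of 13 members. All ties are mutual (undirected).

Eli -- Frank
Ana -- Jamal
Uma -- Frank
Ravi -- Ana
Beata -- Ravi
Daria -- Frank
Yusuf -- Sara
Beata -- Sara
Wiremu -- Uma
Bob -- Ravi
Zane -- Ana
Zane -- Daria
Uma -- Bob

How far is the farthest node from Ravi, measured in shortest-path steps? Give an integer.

4

Distances from Ravi: Ana:1, Beata:1, Bob:1, Daria:3, Eli:4, Frank:3, Jamal:2, Sara:2, Uma:2, Wiremu:3, Yusuf:3, Zane:2.
The largest is 4 (to Eli), so the eccentricity of Ravi is 4.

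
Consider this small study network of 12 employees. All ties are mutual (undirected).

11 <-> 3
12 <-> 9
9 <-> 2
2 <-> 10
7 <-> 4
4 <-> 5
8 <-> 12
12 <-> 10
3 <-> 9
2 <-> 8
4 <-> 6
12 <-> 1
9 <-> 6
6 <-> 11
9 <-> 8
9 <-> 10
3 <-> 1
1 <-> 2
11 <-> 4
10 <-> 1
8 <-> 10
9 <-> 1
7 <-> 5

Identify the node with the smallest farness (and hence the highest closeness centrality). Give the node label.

9

Farness (sum of distances to all others) for each node — 1:22, 2:24, 3:21, 4:23, 5:32, 6:19, 7:32, 8:24, 9:17, 10:23, 11:23, 12:24.
The smallest farness is 17, for 9, so 9 has the highest closeness.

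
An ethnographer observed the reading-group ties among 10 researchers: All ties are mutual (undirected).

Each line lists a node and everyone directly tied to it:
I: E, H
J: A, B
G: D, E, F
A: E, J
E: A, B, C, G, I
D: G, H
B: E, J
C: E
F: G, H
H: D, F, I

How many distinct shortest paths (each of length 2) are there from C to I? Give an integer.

1

The shortest distance is 2, and the only length-2 path is C–E–I. So there is exactly 1 shortest path.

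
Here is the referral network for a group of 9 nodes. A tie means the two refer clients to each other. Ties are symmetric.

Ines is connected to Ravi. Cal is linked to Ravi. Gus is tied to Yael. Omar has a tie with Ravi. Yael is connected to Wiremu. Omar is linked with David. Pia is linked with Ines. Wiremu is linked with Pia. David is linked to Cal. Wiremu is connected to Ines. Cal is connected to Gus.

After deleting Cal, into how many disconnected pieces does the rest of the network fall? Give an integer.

1

Cal's neighbors (David, Gus, and Ravi) remain reachable from one another through other ties, so the rest of the network stays in one piece.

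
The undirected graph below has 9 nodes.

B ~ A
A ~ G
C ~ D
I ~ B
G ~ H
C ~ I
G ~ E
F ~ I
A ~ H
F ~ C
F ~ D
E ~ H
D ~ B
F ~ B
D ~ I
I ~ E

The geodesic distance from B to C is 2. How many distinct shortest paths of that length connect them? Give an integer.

The shortest distance is 2. The length-2 paths are: B–I–C; B–D–C; B–F–C.
That gives 3 distinct shortest paths.

3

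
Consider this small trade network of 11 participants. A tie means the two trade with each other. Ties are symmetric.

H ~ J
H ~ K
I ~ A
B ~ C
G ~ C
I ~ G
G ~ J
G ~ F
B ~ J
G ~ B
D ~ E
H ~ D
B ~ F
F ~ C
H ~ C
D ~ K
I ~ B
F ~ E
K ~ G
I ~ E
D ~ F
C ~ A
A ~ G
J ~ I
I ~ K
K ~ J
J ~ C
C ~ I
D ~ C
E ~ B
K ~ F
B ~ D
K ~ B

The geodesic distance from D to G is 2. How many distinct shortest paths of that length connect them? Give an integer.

4

The shortest distance is 2. The length-2 paths are: D–K–G; D–C–G; D–F–G; D–B–G.
That gives 4 distinct shortest paths.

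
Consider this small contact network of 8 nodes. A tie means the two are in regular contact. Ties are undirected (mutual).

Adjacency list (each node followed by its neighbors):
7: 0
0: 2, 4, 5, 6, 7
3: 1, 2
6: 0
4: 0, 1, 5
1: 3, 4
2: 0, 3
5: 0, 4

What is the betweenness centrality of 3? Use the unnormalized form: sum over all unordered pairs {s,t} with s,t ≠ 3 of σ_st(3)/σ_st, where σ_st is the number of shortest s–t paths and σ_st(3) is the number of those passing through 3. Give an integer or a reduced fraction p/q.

Pairs whose geodesics pass through 3 — 1–2: 1.
All other pairs contribute 0.
Summing the contributions gives betweenness(3) = 1.

1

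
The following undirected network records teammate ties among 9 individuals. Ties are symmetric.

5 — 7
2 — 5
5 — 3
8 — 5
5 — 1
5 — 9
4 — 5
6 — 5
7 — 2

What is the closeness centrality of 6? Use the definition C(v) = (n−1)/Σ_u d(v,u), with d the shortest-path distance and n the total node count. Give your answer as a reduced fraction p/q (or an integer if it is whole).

8/15

Distances from 6: 1:2, 2:2, 3:2, 4:2, 5:1, 7:2, 8:2, 9:2. Sum = 15.
n = 9, so closeness = 8/15.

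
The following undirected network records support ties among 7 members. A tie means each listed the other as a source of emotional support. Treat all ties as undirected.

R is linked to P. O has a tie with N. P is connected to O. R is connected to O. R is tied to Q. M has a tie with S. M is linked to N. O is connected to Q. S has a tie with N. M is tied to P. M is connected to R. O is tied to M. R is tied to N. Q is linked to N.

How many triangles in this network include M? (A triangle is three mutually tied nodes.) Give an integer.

6

M's neighbors: N, O, P, R, and S.
Neighbor pairs that are themselves tied: M–N–O; M–N–R; M–N–S; M–O–P; M–O–R; M–P–R. Each forms one triangle with M, for 6 in total.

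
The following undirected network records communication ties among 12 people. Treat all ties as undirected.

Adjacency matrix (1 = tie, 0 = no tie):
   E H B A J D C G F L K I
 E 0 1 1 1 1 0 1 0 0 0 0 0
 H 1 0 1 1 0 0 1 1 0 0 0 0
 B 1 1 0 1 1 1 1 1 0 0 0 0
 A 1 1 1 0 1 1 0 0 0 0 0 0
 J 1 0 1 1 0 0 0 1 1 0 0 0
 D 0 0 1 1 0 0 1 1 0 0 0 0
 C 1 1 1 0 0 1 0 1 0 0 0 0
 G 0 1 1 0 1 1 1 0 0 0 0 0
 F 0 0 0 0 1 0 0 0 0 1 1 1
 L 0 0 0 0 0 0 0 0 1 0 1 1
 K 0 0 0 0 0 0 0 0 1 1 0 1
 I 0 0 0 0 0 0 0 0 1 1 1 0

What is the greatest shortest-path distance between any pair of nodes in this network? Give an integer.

Eccentricity of each node (its greatest distance to any other): A:3, B:3, C:4, D:4, E:3, F:3, G:3, H:4, I:4, J:2, K:4, L:4.
The maximum eccentricity is 4, realized for instance by the pair H–L via H – E – J – F – L. So the diameter is 4.

4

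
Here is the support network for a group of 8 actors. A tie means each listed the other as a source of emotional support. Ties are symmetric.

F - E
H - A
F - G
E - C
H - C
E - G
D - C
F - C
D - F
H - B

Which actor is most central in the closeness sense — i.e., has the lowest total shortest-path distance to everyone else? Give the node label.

C

Farness (sum of distances to all others) for each node — A:18, B:18, C:10, D:14, E:13, F:12, G:17, H:12.
The smallest farness is 10, for C, so C has the highest closeness.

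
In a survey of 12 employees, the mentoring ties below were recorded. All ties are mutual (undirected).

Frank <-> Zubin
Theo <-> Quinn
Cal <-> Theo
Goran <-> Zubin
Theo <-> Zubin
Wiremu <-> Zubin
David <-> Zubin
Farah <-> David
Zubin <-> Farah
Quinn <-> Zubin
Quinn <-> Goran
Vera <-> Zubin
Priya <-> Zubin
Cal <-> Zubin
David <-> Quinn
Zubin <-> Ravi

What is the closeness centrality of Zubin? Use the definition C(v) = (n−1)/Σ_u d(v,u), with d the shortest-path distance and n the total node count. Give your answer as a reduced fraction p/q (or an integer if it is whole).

Distances from Zubin: Cal:1, David:1, Farah:1, Frank:1, Goran:1, Priya:1, Quinn:1, Ravi:1, Theo:1, Vera:1, Wiremu:1. Sum = 11.
n = 12, so closeness = 11/11 = 1.

1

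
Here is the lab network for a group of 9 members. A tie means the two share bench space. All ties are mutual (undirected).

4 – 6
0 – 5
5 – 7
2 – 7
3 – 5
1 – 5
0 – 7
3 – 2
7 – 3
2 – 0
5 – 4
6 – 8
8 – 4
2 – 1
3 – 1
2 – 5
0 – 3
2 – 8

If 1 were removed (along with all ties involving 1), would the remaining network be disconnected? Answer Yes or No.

Even without 1, every remaining node can still reach every other (the residual graph is connected), so 1 is not a cut vertex.

No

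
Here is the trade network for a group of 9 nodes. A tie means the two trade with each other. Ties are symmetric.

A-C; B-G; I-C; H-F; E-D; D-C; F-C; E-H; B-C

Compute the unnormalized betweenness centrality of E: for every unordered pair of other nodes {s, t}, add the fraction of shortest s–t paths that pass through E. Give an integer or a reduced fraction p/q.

1

Pairs whose geodesics pass through E — H–D: 1.
All other pairs contribute 0.
Summing the contributions gives betweenness(E) = 1.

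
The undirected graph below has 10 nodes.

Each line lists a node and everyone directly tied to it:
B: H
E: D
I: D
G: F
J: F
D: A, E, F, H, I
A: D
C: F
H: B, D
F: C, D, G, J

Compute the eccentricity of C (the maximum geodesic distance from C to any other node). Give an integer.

Distances from C: A:3, B:4, D:2, E:3, F:1, G:2, H:3, I:3, J:2.
The largest is 4 (to B), so the eccentricity of C is 4.

4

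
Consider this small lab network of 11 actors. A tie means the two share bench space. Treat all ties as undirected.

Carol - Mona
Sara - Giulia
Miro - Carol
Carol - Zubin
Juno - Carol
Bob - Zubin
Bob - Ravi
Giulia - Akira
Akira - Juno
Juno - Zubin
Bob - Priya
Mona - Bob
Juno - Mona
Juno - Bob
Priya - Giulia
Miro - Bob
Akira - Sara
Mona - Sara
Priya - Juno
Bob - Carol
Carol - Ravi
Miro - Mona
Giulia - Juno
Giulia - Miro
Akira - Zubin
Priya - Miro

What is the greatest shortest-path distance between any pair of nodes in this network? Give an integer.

3

Eccentricity of each node (its greatest distance to any other): Akira:3, Bob:2, Carol:2, Giulia:3, Juno:2, Miro:2, Mona:2, Priya:2, Ravi:3, Sara:3, Zubin:2.
The maximum eccentricity is 3, realized for instance by the pair Sara–Ravi via Sara – Mona – Bob – Ravi. So the diameter is 3.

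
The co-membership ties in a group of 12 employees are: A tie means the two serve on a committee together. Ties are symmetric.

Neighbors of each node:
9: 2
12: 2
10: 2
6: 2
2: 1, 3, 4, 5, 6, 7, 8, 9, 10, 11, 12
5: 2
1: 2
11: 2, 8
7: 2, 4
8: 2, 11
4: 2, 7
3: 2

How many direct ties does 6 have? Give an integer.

6 is directly tied to 2. That is 1 neighbor, so the degree of 6 is 1.

1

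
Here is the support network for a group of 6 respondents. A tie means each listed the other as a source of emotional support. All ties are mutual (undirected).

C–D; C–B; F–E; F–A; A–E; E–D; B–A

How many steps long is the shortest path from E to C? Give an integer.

One shortest route is E – D – C, which uses 2 edges, and E and C are not directly tied, so nothing shorter exists. So d(E,C) = 2.

2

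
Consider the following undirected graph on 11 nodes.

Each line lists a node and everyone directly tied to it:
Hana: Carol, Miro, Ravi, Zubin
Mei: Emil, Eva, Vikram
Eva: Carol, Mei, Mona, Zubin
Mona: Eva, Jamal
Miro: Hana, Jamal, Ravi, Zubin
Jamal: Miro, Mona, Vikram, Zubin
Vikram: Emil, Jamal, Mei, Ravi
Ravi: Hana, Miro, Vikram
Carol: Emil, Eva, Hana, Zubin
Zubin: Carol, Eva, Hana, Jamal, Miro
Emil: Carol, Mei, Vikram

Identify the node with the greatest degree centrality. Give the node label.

Zubin

Degrees — Carol:4, Emil:3, Eva:4, Hana:4, Jamal:4, Mei:3, Miro:4, Mona:2, Ravi:3, Vikram:4, Zubin:5.
The maximum is 5, attained only by Zubin.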